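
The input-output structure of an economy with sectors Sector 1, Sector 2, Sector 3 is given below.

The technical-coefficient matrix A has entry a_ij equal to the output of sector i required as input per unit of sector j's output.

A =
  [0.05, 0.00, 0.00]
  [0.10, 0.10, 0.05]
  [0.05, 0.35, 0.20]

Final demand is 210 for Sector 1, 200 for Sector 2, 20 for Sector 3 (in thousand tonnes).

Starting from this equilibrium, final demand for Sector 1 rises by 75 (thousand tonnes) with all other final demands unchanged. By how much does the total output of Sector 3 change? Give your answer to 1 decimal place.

I − A =
  [   0.95     0.00     0.00]
  [  -0.10     0.90    -0.05]
  [  -0.05    -0.35     0.80]
Cofactors of I−A, C_ij = (−1)^(i+j)·(minor ij) (rows/columns in the sector order above):
  C_11 = (0.90)(0.80) − (-0.05)(-0.35) = 0.7025
  C_12 = −[(-0.10)(0.80) − (-0.05)(-0.05)] = 0.0825
  C_13 = (-0.10)(-0.35) − (0.90)(-0.05) = 0.0800
  C_21 = −[(0.00)(0.80) − (0.00)(-0.35)] = 0.0000
  C_22 = (0.95)(0.80) − (0.00)(-0.05) = 0.7600
  C_23 = −[(0.95)(-0.35) − (0.00)(-0.05)] = 0.3325
  C_31 = (0.00)(-0.05) − (0.00)(0.90) = 0.0000
  C_32 = −[(0.95)(-0.05) − (0.00)(-0.10)] = 0.0475
  C_33 = (0.95)(0.90) − (0.00)(-0.10) = 0.8550
det(I−A) = Σ_j (I−A)_1j·C_1j = (0.95)(0.7025) + (0.00)(0.0825) + (0.00)(0.0800) = 0.667375
adj(I−A) = Cᵀ =
  [ 0.7025   0.0000   0.0000]
  [ 0.0825   0.7600   0.0475]
  [ 0.0800   0.3325   0.8550]
(I − A)⁻¹ = adj(I−A) / det(I−A) ≈
  [   1.0526     0.0000     0.0000]
  [   0.1236     1.1388     0.0712]
  [   0.1199     0.4982     1.2811]
Δx = (I − A)⁻¹ Δd with Δd having +75 in the Sector 1 component and 0 elsewhere.
So Δx_3 = L_31 · (+75), where L_31 = adj(I−A)_31 / det(I−A) = 0.0800 / 0.667375.
Δx_3 = 0.0800 × (+75) / 0.667375 = 6.00 / 0.667375 ≈ 9.0.

Δx_3 = 9.0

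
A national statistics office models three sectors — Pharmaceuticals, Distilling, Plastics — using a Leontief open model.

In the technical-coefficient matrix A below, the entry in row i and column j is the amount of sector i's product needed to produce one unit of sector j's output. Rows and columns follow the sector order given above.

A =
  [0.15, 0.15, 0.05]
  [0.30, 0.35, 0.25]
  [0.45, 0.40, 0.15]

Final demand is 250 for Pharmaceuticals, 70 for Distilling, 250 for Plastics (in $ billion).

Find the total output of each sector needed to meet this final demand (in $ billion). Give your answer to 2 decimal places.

I − A =
  [   0.85    -0.15    -0.05]
  [  -0.30     0.65    -0.25]
  [  -0.45    -0.40     0.85]
Cofactors of I−A, C_ij = (−1)^(i+j)·(minor ij) (rows/columns in the sector order above):
  C_11 = (0.65)(0.85) − (-0.25)(-0.40) = 0.4525
  C_12 = −[(-0.30)(0.85) − (-0.25)(-0.45)] = 0.3675
  C_13 = (-0.30)(-0.40) − (0.65)(-0.45) = 0.4125
  C_21 = −[(-0.15)(0.85) − (-0.05)(-0.40)] = 0.1475
  C_22 = (0.85)(0.85) − (-0.05)(-0.45) = 0.7000
  C_23 = −[(0.85)(-0.40) − (-0.15)(-0.45)] = 0.4075
  C_31 = (-0.15)(-0.25) − (-0.05)(0.65) = 0.0700
  C_32 = −[(0.85)(-0.25) − (-0.05)(-0.30)] = 0.2275
  C_33 = (0.85)(0.65) − (-0.15)(-0.30) = 0.5075
det(I−A) = Σ_j (I−A)_1j·C_1j = (0.85)(0.4525) + (-0.15)(0.3675) + (-0.05)(0.4125) = 0.308875
adj(I−A) = Cᵀ =
  [ 0.4525   0.1475   0.0700]
  [ 0.3675   0.7000   0.2275]
  [ 0.4125   0.4075   0.5075]
(I − A)⁻¹ = adj(I−A) / det(I−A) ≈
  [   1.4650     0.4775     0.2266]
  [   1.1898     2.2663     0.7365]
  [   1.3355     1.3193     1.6431]
x = (I − A)⁻¹ d = adj(I−A)·d / det(I−A), with det(I−A) = 0.308875:
  x_1 = (0.4525·250 + 0.1475·70 + 0.0700·250) / 0.308875 = 140.95 / 0.308875 ≈ 456.33
  x_2 = (0.3675·250 + 0.7000·70 + 0.2275·250) / 0.308875 = 197.75 / 0.308875 ≈ 640.23
  x_3 = (0.4125·250 + 0.4075·70 + 0.5075·250) / 0.308875 = 258.525 / 0.308875 ≈ 836.99

x_1 = 456.33, x_2 = 640.23, x_3 = 836.99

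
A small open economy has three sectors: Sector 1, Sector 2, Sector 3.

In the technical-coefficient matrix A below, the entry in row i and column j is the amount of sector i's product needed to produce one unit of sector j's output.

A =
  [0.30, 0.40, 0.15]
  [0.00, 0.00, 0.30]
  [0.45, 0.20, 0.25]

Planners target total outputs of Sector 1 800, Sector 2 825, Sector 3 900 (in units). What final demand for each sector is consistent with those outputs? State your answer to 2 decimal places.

I − A =
  [   0.70    -0.40    -0.15]
  [   0.00     1.00    -0.30]
  [  -0.45    -0.20     0.75]
d = (I − A) x:
  d_1 = (+0.70)·800 + (-0.40)·825 + (-0.15)·900 = 95.00
  d_2 = (+0.00)·800 + (+1.00)·825 + (-0.30)·900 = 555.00
  d_3 = (-0.45)·800 + (-0.20)·825 + (+0.75)·900 = 150.00

d_1 = 95.00, d_2 = 555.00, d_3 = 150.00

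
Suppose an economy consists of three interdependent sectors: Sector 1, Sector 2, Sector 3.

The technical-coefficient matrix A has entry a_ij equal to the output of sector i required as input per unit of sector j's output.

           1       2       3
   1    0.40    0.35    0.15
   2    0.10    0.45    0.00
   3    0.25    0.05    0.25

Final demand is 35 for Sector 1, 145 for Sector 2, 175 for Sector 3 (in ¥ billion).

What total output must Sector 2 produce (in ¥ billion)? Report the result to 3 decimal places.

I − A =
  [   0.60    -0.35    -0.15]
  [  -0.10     0.55     0.00]
  [  -0.25    -0.05     0.75]
Cofactors of I−A, C_ij = (−1)^(i+j)·(minor ij) (rows/columns in the sector order above):
  C_11 = (0.55)(0.75) − (0.00)(-0.05) = 0.4125
  C_12 = −[(-0.10)(0.75) − (0.00)(-0.25)] = 0.0750
  C_13 = (-0.10)(-0.05) − (0.55)(-0.25) = 0.1425
  C_21 = −[(-0.35)(0.75) − (-0.15)(-0.05)] = 0.2700
  C_22 = (0.60)(0.75) − (-0.15)(-0.25) = 0.4125
  C_23 = −[(0.60)(-0.05) − (-0.35)(-0.25)] = 0.1175
  C_31 = (-0.35)(0.00) − (-0.15)(0.55) = 0.0825
  C_32 = −[(0.60)(0.00) − (-0.15)(-0.10)] = 0.0150
  C_33 = (0.60)(0.55) − (-0.35)(-0.10) = 0.2950
det(I−A) = Σ_j (I−A)_1j·C_1j = (0.60)(0.4125) + (-0.35)(0.0750) + (-0.15)(0.1425) = 0.199875
adj(I−A) = Cᵀ =
  [ 0.4125   0.2700   0.0825]
  [ 0.0750   0.4125   0.0150]
  [ 0.1425   0.1175   0.2950]
(I − A)⁻¹ = adj(I−A) / det(I−A) ≈
  [   2.0638     1.3508     0.4128]
  [   0.3752     2.0638     0.0750]
  [   0.7129     0.5879     1.4759]
x = (I − A)⁻¹ d = adj(I−A)·d / det(I−A), with det(I−A) = 0.199875:
  x_1 = (0.4125·35 + 0.2700·145 + 0.0825·175) / 0.199875 = 68.025 / 0.199875 ≈ 340.338
  x_2 = (0.0750·35 + 0.4125·145 + 0.0150·175) / 0.199875 = 65.0625 / 0.199875 ≈ 325.516
  x_3 = (0.1425·35 + 0.1175·145 + 0.2950·175) / 0.199875 = 73.65 / 0.199875 ≈ 368.480

x_2 = 325.516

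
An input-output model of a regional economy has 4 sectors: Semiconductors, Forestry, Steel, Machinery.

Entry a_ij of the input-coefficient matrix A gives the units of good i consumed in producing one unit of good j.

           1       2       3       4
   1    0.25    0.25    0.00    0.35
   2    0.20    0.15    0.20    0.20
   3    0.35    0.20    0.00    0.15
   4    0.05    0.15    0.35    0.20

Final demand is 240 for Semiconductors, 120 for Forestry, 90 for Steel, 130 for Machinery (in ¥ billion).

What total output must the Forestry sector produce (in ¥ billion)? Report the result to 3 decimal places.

I − A =
  [   0.75    -0.25     0.00    -0.35]
  [  -0.20     0.85    -0.20    -0.20]
  [  -0.35    -0.20     1.00    -0.15]
  [  -0.05    -0.15    -0.35     0.80]
Compute the cofactors C_ij = (−1)^(i+j)·(3×3 minor ij) of I−A; the adjugate is their transpose:
adj(I−A) = Cᵀ =
  [ 0.554875   0.263875   0.172125   0.341000]
  [ 0.241500   0.500250   0.193500   0.267000]
  [ 0.272375   0.223625   0.419625   0.253750]
  [ 0.199125   0.208125   0.230625   0.540000]
det(I−A) = Σ_j (I−A)_1j·C_1j = (0.75)(0.554875) + (-0.25)(0.241500) + (0.00)(0.272375) + (-0.35)(0.199125) = 0.2860875
(I − A)⁻¹ = adj(I−A) / det(I−A) ≈
  [   1.9395     0.9224     0.6017     1.1919]
  [   0.8441     1.7486     0.6764     0.9333]
  [   0.9521     0.7817     1.4668     0.8870]
  [   0.6960     0.7275     0.8061     1.8875]
x = (I − A)⁻¹ d = adj(I−A)·d / det(I−A), with det(I−A) = 0.2860875:
  x_1 = (0.554875·240 + 0.263875·120 + 0.172125·90 + 0.341000·130) / 0.2860875 = 224.65625 / 0.2860875 ≈ 785.271
  x_2 = (0.241500·240 + 0.500250·120 + 0.193500·90 + 0.267000·130) / 0.2860875 = 170.115 / 0.2860875 ≈ 594.626
  x_3 = (0.272375·240 + 0.223625·120 + 0.419625·90 + 0.253750·130) / 0.2860875 = 162.95875 / 0.2860875 ≈ 569.612
  x_4 = (0.199125·240 + 0.208125·120 + 0.230625·90 + 0.540000·130) / 0.2860875 = 163.72125 / 0.2860875 ≈ 572.277

x_2 = 594.626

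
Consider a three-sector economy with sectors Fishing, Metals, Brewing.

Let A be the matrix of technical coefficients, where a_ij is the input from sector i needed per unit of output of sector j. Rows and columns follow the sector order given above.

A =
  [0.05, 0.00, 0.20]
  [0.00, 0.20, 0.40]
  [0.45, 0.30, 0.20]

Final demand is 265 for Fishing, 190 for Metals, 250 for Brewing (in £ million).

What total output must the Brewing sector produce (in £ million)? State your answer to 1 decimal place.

x_B = 804.6

I − A =
  [   0.95     0.00    -0.20]
  [   0.00     0.80    -0.40]
  [  -0.45    -0.30     0.80]
Cofactors of I−A, C_ij = (−1)^(i+j)·(minor ij) (rows/columns in the sector order above):
  C_11 = (0.80)(0.80) − (-0.40)(-0.30) = 0.5200
  C_12 = −[(0.00)(0.80) − (-0.40)(-0.45)] = 0.1800
  C_13 = (0.00)(-0.30) − (0.80)(-0.45) = 0.3600
  C_21 = −[(0.00)(0.80) − (-0.20)(-0.30)] = 0.0600
  C_22 = (0.95)(0.80) − (-0.20)(-0.45) = 0.6700
  C_23 = −[(0.95)(-0.30) − (0.00)(-0.45)] = 0.2850
  C_31 = (0.00)(-0.40) − (-0.20)(0.80) = 0.1600
  C_32 = −[(0.95)(-0.40) − (-0.20)(0.00)] = 0.3800
  C_33 = (0.95)(0.80) − (0.00)(0.00) = 0.7600
det(I−A) = Σ_j (I−A)_1j·C_1j = (0.95)(0.5200) + (0.00)(0.1800) + (-0.20)(0.3600) = 0.4220
adj(I−A) = Cᵀ =
  [ 0.5200   0.0600   0.1600]
  [ 0.1800   0.6700   0.3800]
  [ 0.3600   0.2850   0.7600]
(I − A)⁻¹ = adj(I−A) / det(I−A) ≈
  [   1.2322     0.1422     0.3791]
  [   0.4265     1.5877     0.9005]
  [   0.8531     0.6754     1.8009]
x = (I − A)⁻¹ d = adj(I−A)·d / det(I−A), with det(I−A) = 0.4220:
  x_F = (0.5200·265 + 0.0600·190 + 0.1600·250) / 0.4220 = 189.20 / 0.4220 ≈ 448.3
  x_M = (0.1800·265 + 0.6700·190 + 0.3800·250) / 0.4220 = 270.00 / 0.4220 ≈ 639.8
  x_B = (0.3600·265 + 0.2850·190 + 0.7600·250) / 0.4220 = 339.55 / 0.4220 ≈ 804.6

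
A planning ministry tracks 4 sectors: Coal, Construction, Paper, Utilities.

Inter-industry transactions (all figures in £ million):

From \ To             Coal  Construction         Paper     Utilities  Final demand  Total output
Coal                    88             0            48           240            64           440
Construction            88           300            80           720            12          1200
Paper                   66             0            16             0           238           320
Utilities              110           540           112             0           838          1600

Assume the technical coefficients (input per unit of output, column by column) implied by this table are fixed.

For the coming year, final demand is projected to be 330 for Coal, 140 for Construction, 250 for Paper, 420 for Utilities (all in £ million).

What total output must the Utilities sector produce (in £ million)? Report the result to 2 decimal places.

x_4 = 1320.24

Technical coefficients a_ij = z_ij / X_j:
  a_11 = 88/440 = 0.20, a_21 = 88/440 = 0.20, a_31 = 66/440 = 0.15, a_41 = 110/440 = 0.25
  a_12 = 0/1200 = 0.00, a_22 = 300/1200 = 0.25, a_32 = 0/1200 = 0.00, a_42 = 540/1200 = 0.45
  a_13 = 48/320 = 0.15, a_23 = 80/320 = 0.25, a_33 = 16/320 = 0.05, a_43 = 112/320 = 0.35
  a_14 = 240/1600 = 0.15, a_24 = 720/1600 = 0.45, a_34 = 0/1600 = 0.00, a_44 = 0/1600 = 0.00
I − A =
  [   0.80     0.00    -0.15    -0.15]
  [  -0.20     0.75    -0.25    -0.45]
  [  -0.15     0.00     0.95     0.00]
  [  -0.25    -0.45    -0.35     1.00]
Compute the cofactors C_ij = (−1)^(i+j)·(3×3 minor ij) of I−A; the adjugate is their transpose:
adj(I−A) = Cᵀ =
  [ 0.520125   0.064125   0.138375   0.106875]
  [ 0.358000   0.694000   0.374000   0.366000]
  [ 0.082125   0.010125   0.396375   0.016875]
  [ 0.319875   0.331875   0.341625   0.553125]
det(I−A) = Σ_j (I−A)_1j·C_1j = (0.80)(0.520125) + (0.00)(0.358000) + (-0.15)(0.082125) + (-0.15)(0.319875) = 0.3558
(I − A)⁻¹ = adj(I−A) / det(I−A) ≈
  [   1.4618     0.1802     0.3889     0.3004]
  [   1.0062     1.9505     1.0512     1.0287]
  [   0.2308     0.0285     1.1140     0.0474]
  [   0.8990     0.9328     0.9602     1.5546]
x = (I − A)⁻¹ d = adj(I−A)·d / det(I−A), with det(I−A) = 0.3558:
  x_1 = (0.520125·330 + 0.064125·140 + 0.138375·250 + 0.106875·420) / 0.3558 = 260.10 / 0.3558 ≈ 731.03
  x_2 = (0.358000·330 + 0.694000·140 + 0.374000·250 + 0.366000·420) / 0.3558 = 462.52 / 0.3558 ≈ 1299.94
  x_3 = (0.082125·330 + 0.010125·140 + 0.396375·250 + 0.016875·420) / 0.3558 = 134.70 / 0.3558 ≈ 378.58
  x_4 = (0.319875·330 + 0.331875·140 + 0.341625·250 + 0.553125·420) / 0.3558 = 469.74 / 0.3558 ≈ 1320.24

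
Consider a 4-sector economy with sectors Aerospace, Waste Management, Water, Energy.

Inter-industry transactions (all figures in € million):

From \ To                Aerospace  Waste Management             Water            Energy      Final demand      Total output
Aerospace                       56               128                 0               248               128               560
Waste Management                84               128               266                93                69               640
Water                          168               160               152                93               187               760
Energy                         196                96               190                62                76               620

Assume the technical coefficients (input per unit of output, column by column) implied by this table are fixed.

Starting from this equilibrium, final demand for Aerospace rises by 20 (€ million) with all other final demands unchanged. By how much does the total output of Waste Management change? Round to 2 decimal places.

Δx_2 = 24.80

Technical coefficients a_ij = z_ij / X_j:
  a_11 = 56/560 = 0.10, a_21 = 84/560 = 0.15, a_31 = 168/560 = 0.30, a_41 = 196/560 = 0.35
  a_12 = 128/640 = 0.20, a_22 = 128/640 = 0.20, a_32 = 160/640 = 0.25, a_42 = 96/640 = 0.15
  a_13 = 0/760 = 0.00, a_23 = 266/760 = 0.35, a_33 = 152/760 = 0.20, a_43 = 190/760 = 0.25
  a_14 = 248/620 = 0.40, a_24 = 93/620 = 0.15, a_34 = 93/620 = 0.15, a_44 = 62/620 = 0.10
I − A =
  [   0.90    -0.20     0.00    -0.40]
  [  -0.15     0.80    -0.35    -0.15]
  [  -0.30    -0.25     0.80    -0.15]
  [  -0.35    -0.15    -0.25     0.90]
Compute the cofactors C_ij = (−1)^(i+j)·(3×3 minor ij) of I−A; the adjugate is their transpose:
adj(I−A) = Cᵀ =
  [ 0.43200   0.20950   0.17150   0.25550]
  [ 0.26850   0.47225   0.28325   0.24525]
  [ 0.30150   0.27025   0.46925   0.25725]
  [ 0.29650   0.23525   0.24425   0.45225]
det(I−A) = Σ_j (I−A)_1j·C_1j = (0.90)(0.43200) + (-0.20)(0.26850) + (0.00)(0.30150) + (-0.40)(0.29650) = 0.2165
(I − A)⁻¹ = adj(I−A) / det(I−A) ≈
  [   1.9954     0.9677     0.7921     1.1801]
  [   1.2402     2.1813     1.3083     1.1328]
  [   1.3926     1.2483     2.1674     1.1882]
  [   1.3695     1.0866     1.1282     2.0889]
Δx = (I − A)⁻¹ Δd with Δd having +20 in the Aerospace component and 0 elsewhere.
So Δx_2 = L_21 · (+20), where L_21 = adj(I−A)_21 / det(I−A) = 0.26850 / 0.2165.
Δx_2 = 0.26850 × (+20) / 0.2165 = 5.37 / 0.2165 ≈ 24.80.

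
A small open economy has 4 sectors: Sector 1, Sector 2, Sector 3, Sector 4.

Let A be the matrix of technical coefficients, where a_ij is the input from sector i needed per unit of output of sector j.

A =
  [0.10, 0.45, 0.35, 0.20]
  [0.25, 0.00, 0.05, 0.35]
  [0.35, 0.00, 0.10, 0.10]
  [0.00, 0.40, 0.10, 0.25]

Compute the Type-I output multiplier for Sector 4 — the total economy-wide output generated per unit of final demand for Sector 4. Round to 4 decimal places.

I − A =
  [   0.90    -0.45    -0.35    -0.20]
  [  -0.25     1.00    -0.05    -0.35]
  [  -0.35     0.00     0.90    -0.10]
  [   0.00    -0.40    -0.10     0.75]
Compute the cofactors C_ij = (−1)^(i+j)·(3×3 minor ij) of I−A; the adjugate is their transpose:
adj(I−A) = Cᵀ =
  [ 0.537000   0.385250   0.270125   0.359000]
  [ 0.191625   0.499625   0.135875   0.302375]
  [ 0.223500   0.182125   0.444625   0.203875]
  [ 0.132000   0.290750   0.131750   0.578375]
det(I−A) = Σ_j (I−A)_1j·C_1j = (0.90)(0.537000) + (-0.45)(0.191625) + (-0.35)(0.223500) + (-0.20)(0.132000) = 0.29244375
(I − A)⁻¹ = adj(I−A) / det(I−A) ≈
  [   1.83625     1.31735     0.92368     1.22759]
  [   0.65525     1.70845     0.46462     1.03396]
  [   0.76425     0.62277     1.52038     0.69714]
  [   0.45137     0.99421     0.45051     1.97773]
The output multiplier for sector j is the column-j sum of the Leontief inverse (I − A)⁻¹ = adj(I−A) / det(I−A).
Column 4 of adj(I−A): (0.359000, 0.302375, 0.203875, 0.578375); det(I−A) = 0.29244375.
m_4 = (0.359000 + 0.302375 + 0.203875 + 0.578375) / 0.29244375 = 1.443625 / 0.29244375 ≈ 4.9364.

m_4 = 4.9364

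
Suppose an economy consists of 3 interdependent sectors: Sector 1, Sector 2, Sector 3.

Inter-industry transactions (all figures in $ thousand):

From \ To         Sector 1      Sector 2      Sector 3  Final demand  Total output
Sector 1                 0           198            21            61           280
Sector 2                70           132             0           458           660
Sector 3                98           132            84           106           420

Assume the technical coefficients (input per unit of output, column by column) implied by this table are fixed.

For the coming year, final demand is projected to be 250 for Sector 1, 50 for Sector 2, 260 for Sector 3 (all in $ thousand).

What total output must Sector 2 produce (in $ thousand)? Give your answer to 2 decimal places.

Technical coefficients a_ij = z_ij / X_j:
  a_11 = 0/280 = 0.00, a_21 = 70/280 = 0.25, a_31 = 98/280 = 0.35
  a_12 = 198/660 = 0.30, a_22 = 132/660 = 0.20, a_32 = 132/660 = 0.20
  a_13 = 21/420 = 0.05, a_23 = 0/420 = 0.00, a_33 = 84/420 = 0.20
I − A =
  [   1.00    -0.30    -0.05]
  [  -0.25     0.80     0.00]
  [  -0.35    -0.20     0.80]
Cofactors of I−A, C_ij = (−1)^(i+j)·(minor ij) (rows/columns in the sector order above):
  C_11 = (0.80)(0.80) − (0.00)(-0.20) = 0.6400
  C_12 = −[(-0.25)(0.80) − (0.00)(-0.35)] = 0.2000
  C_13 = (-0.25)(-0.20) − (0.80)(-0.35) = 0.3300
  C_21 = −[(-0.30)(0.80) − (-0.05)(-0.20)] = 0.2500
  C_22 = (1.00)(0.80) − (-0.05)(-0.35) = 0.7825
  C_23 = −[(1.00)(-0.20) − (-0.30)(-0.35)] = 0.3050
  C_31 = (-0.30)(0.00) − (-0.05)(0.80) = 0.0400
  C_32 = −[(1.00)(0.00) − (-0.05)(-0.25)] = 0.0125
  C_33 = (1.00)(0.80) − (-0.30)(-0.25) = 0.7250
det(I−A) = Σ_j (I−A)_1j·C_1j = (1.00)(0.6400) + (-0.30)(0.2000) + (-0.05)(0.3300) = 0.5635
adj(I−A) = Cᵀ =
  [ 0.6400   0.2500   0.0400]
  [ 0.2000   0.7825   0.0125]
  [ 0.3300   0.3050   0.7250]
(I − A)⁻¹ = adj(I−A) / det(I−A) ≈
  [   1.1358     0.4437     0.0710]
  [   0.3549     1.3886     0.0222]
  [   0.5856     0.5413     1.2866]
x = (I − A)⁻¹ d = adj(I−A)·d / det(I−A), with det(I−A) = 0.5635:
  x_1 = (0.6400·250 + 0.2500·50 + 0.0400·260) / 0.5635 = 182.90 / 0.5635 ≈ 324.58
  x_2 = (0.2000·250 + 0.7825·50 + 0.0125·260) / 0.5635 = 92.375 / 0.5635 ≈ 163.93
  x_3 = (0.3300·250 + 0.3050·50 + 0.7250·260) / 0.5635 = 286.25 / 0.5635 ≈ 507.99

x_2 = 163.93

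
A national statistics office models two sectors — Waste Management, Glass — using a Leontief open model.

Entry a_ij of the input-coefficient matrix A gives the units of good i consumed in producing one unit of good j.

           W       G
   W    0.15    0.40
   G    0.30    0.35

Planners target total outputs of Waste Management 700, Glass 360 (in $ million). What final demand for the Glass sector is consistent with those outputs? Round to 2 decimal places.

I − A =
  [   0.85    -0.40]
  [  -0.30     0.65]
d = (I − A) x:
  d_W = (+0.85)·700 + (-0.40)·360 = 451.00
  d_G = (-0.30)·700 + (+0.65)·360 = 24.00

d_G = 24.00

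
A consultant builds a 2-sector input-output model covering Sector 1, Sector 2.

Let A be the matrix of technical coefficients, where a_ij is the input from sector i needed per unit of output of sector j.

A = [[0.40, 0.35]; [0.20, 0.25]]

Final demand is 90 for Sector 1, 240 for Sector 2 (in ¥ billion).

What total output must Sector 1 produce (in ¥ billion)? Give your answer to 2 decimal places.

x_1 = 398.68

I − A =
  [   0.60    -0.35]
  [  -0.20     0.75]
det(I−A) = (0.60)(0.75) − (-0.35)(-0.20) = 0.3800
adj(I−A) = [[0.75, 0.35], [0.20, 0.60]]
(I − A)⁻¹ = adj(I−A) / det(I−A) ≈
  [   1.9737     0.9211]
  [   0.5263     1.5789]
x = (I − A)⁻¹ d = adj(I−A)·d / det(I−A), with det(I−A) = 0.3800:
  x_1 = (0.75·90 + 0.35·240) / 0.3800 = 151.50 / 0.3800 ≈ 398.68
  x_2 = (0.20·90 + 0.60·240) / 0.3800 = 162.00 / 0.3800 ≈ 426.32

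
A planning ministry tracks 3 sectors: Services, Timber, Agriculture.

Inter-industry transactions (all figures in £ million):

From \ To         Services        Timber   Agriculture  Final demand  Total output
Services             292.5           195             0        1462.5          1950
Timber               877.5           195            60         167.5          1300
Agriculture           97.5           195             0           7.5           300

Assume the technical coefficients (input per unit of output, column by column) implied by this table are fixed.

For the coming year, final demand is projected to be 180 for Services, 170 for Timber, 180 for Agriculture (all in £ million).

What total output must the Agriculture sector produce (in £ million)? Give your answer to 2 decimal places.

x_A = 255.81

Technical coefficients a_ij = z_ij / X_j:
  a_SS = 292.5/1950 = 0.15, a_TS = 877.5/1950 = 0.45, a_AS = 97.5/1950 = 0.05
  a_ST = 195/1300 = 0.15, a_TT = 195/1300 = 0.15, a_AT = 195/1300 = 0.15
  a_SA = 0/300 = 0.00, a_TA = 60/300 = 0.20, a_AA = 0/300 = 0.00
I − A =
  [   0.85    -0.15     0.00]
  [  -0.45     0.85    -0.20]
  [  -0.05    -0.15     1.00]
Cofactors of I−A, C_ij = (−1)^(i+j)·(minor ij) (rows/columns in the sector order above):
  C_11 = (0.85)(1.00) − (-0.20)(-0.15) = 0.8200
  C_12 = −[(-0.45)(1.00) − (-0.20)(-0.05)] = 0.4600
  C_13 = (-0.45)(-0.15) − (0.85)(-0.05) = 0.1100
  C_21 = −[(-0.15)(1.00) − (0.00)(-0.15)] = 0.1500
  C_22 = (0.85)(1.00) − (0.00)(-0.05) = 0.8500
  C_23 = −[(0.85)(-0.15) − (-0.15)(-0.05)] = 0.1350
  C_31 = (-0.15)(-0.20) − (0.00)(0.85) = 0.0300
  C_32 = −[(0.85)(-0.20) − (0.00)(-0.45)] = 0.1700
  C_33 = (0.85)(0.85) − (-0.15)(-0.45) = 0.6550
det(I−A) = Σ_j (I−A)_1j·C_1j = (0.85)(0.8200) + (-0.15)(0.4600) + (0.00)(0.1100) = 0.6280
adj(I−A) = Cᵀ =
  [ 0.8200   0.1500   0.0300]
  [ 0.4600   0.8500   0.1700]
  [ 0.1100   0.1350   0.6550]
(I − A)⁻¹ = adj(I−A) / det(I−A) ≈
  [   1.3057     0.2389     0.0478]
  [   0.7325     1.3535     0.2707]
  [   0.1752     0.2150     1.0430]
x = (I − A)⁻¹ d = adj(I−A)·d / det(I−A), with det(I−A) = 0.6280:
  x_S = (0.8200·180 + 0.1500·170 + 0.0300·180) / 0.6280 = 178.50 / 0.6280 ≈ 284.24
  x_T = (0.4600·180 + 0.8500·170 + 0.1700·180) / 0.6280 = 257.90 / 0.6280 ≈ 410.67
  x_A = (0.1100·180 + 0.1350·170 + 0.6550·180) / 0.6280 = 160.65 / 0.6280 ≈ 255.81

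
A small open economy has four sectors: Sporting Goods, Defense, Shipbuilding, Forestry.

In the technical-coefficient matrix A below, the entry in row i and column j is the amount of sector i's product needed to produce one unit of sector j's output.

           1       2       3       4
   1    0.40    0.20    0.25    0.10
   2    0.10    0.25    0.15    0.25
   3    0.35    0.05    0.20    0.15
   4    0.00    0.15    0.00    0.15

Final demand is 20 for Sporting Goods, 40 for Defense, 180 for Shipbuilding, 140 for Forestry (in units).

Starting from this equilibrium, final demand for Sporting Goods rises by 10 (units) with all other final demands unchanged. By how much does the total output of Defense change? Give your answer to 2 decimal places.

Δx_2 = 5.53

I − A =
  [   0.60    -0.20    -0.25    -0.10]
  [  -0.10     0.75    -0.15    -0.25]
  [  -0.35    -0.05     0.80    -0.15]
  [   0.00    -0.15     0.00     0.85]
Compute the cofactors C_ij = (−1)^(i+j)·(3×3 minor ij) of I−A; the adjugate is their transpose:
adj(I−A) = Cᵀ =
  [ 0.470250   0.164250   0.177750   0.135000]
  [ 0.112625   0.333625   0.097750   0.128625]
  [ 0.216500   0.103750   0.341500   0.116250]
  [ 0.019875   0.058875   0.017250   0.262125]
det(I−A) = Σ_j (I−A)_1j·C_1j = (0.60)(0.470250) + (-0.20)(0.112625) + (-0.25)(0.216500) + (-0.10)(0.019875) = 0.2035125
(I − A)⁻¹ = adj(I−A) / det(I−A) ≈
  [   2.3107     0.8071     0.8734     0.6633]
  [   0.5534     1.6393     0.4803     0.6320]
  [   1.0638     0.5098     1.6780     0.5712]
  [   0.0977     0.2893     0.0848     1.2880]
Δx = (I − A)⁻¹ Δd with Δd having +10 in the Sporting Goods component and 0 elsewhere.
So Δx_2 = L_21 · (+10), where L_21 = adj(I−A)_21 / det(I−A) = 0.112625 / 0.2035125.
Δx_2 = 0.112625 × (+10) / 0.2035125 = 1.12625 / 0.2035125 ≈ 5.53.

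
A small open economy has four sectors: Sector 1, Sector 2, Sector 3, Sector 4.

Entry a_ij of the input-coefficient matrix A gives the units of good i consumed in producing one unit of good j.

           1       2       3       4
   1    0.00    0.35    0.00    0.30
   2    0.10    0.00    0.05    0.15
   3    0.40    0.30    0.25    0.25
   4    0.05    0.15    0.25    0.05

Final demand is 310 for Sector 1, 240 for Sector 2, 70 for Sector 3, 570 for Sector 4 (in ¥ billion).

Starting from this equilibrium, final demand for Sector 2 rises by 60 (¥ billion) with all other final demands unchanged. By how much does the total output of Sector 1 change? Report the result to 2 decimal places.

Δx_1 = 32.65

I − A =
  [   1.00    -0.35     0.00    -0.30]
  [  -0.10     1.00    -0.05    -0.15]
  [  -0.40    -0.30     0.75    -0.25]
  [  -0.05    -0.15    -0.25     0.95]
Compute the cofactors C_ij = (−1)^(i+j)·(3×3 minor ij) of I−A; the adjugate is their transpose:
adj(I−A) = Cᵀ =
  [ 0.605750   0.283750   0.107000   0.264250]
  [ 0.105250   0.608750   0.091750   0.153500]
  [ 0.418000   0.473375   0.872125   0.436250]
  [ 0.158500   0.235625   0.249625   0.701750]
det(I−A) = Σ_j (I−A)_1j·C_1j = (1.00)(0.605750) + (-0.35)(0.105250) + (0.00)(0.418000) + (-0.30)(0.158500) = 0.5213625
(I − A)⁻¹ = adj(I−A) / det(I−A) ≈
  [   1.1619     0.5442     0.2052     0.5068]
  [   0.2019     1.1676     0.1760     0.2944]
  [   0.8017     0.9080     1.6728     0.8367]
  [   0.3040     0.4519     0.4788     1.3460]
Δx = (I − A)⁻¹ Δd with Δd having +60 in the Sector 2 component and 0 elsewhere.
So Δx_1 = L_12 · (+60), where L_12 = adj(I−A)_12 / det(I−A) = 0.283750 / 0.5213625.
Δx_1 = 0.283750 × (+60) / 0.5213625 = 17.025 / 0.5213625 ≈ 32.65.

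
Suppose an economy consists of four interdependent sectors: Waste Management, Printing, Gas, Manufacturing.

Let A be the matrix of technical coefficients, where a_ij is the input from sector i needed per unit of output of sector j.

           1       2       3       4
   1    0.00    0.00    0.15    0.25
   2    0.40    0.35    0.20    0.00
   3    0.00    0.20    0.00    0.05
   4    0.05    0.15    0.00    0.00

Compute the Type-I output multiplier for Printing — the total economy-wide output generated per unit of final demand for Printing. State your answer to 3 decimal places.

I − A =
  [   1.00     0.00    -0.15    -0.25]
  [  -0.40     0.65    -0.20     0.00]
  [   0.00    -0.20     1.00    -0.05]
  [  -0.05    -0.15     0.00     1.00]
Compute the cofactors C_ij = (−1)^(i+j)·(3×3 minor ij) of I−A; the adjugate is their transpose:
adj(I−A) = Cᵀ =
  [ 0.608500   0.068625   0.105000   0.157375]
  [ 0.400500   0.987125   0.257500   0.113000]
  [ 0.084625   0.205000   0.626875   0.052500]
  [ 0.090500   0.151500   0.043875   0.598000]
det(I−A) = Σ_j (I−A)_1j·C_1j = (1.00)(0.608500) + (0.00)(0.400500) + (-0.15)(0.084625) + (-0.25)(0.090500) = 0.57318125
(I − A)⁻¹ = adj(I−A) / det(I−A) ≈
  [   1.0616     0.1197     0.1832     0.2746]
  [   0.6987     1.7222     0.4492     0.1971]
  [   0.1476     0.3577     1.0937     0.0916]
  [   0.1579     0.2643     0.0765     1.0433]
The output multiplier for sector j is the column-j sum of the Leontief inverse (I − A)⁻¹ = adj(I−A) / det(I−A).
Column 2 of adj(I−A): (0.068625, 0.987125, 0.205000, 0.151500); det(I−A) = 0.57318125.
m_2 = (0.068625 + 0.987125 + 0.205000 + 0.151500) / 0.57318125 = 1.41225 / 0.57318125 ≈ 2.464.

m_2 = 2.464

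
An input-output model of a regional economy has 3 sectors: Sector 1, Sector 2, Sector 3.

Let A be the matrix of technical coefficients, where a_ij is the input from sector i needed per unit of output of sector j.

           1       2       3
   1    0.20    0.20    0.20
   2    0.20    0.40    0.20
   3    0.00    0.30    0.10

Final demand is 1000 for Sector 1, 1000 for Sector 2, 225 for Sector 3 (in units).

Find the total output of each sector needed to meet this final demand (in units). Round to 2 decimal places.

x_1 = 2250.00, x_2 = 2812.50, x_3 = 1187.50

I − A =
  [   0.80    -0.20    -0.20]
  [  -0.20     0.60    -0.20]
  [   0.00    -0.30     0.90]
Cofactors of I−A, C_ij = (−1)^(i+j)·(minor ij) (rows/columns in the sector order above):
  C_11 = (0.60)(0.90) − (-0.20)(-0.30) = 0.4800
  C_12 = −[(-0.20)(0.90) − (-0.20)(0.00)] = 0.1800
  C_13 = (-0.20)(-0.30) − (0.60)(0.00) = 0.0600
  C_21 = −[(-0.20)(0.90) − (-0.20)(-0.30)] = 0.2400
  C_22 = (0.80)(0.90) − (-0.20)(0.00) = 0.7200
  C_23 = −[(0.80)(-0.30) − (-0.20)(0.00)] = 0.2400
  C_31 = (-0.20)(-0.20) − (-0.20)(0.60) = 0.1600
  C_32 = −[(0.80)(-0.20) − (-0.20)(-0.20)] = 0.2000
  C_33 = (0.80)(0.60) − (-0.20)(-0.20) = 0.4400
det(I−A) = Σ_j (I−A)_1j·C_1j = (0.80)(0.4800) + (-0.20)(0.1800) + (-0.20)(0.0600) = 0.3360
adj(I−A) = Cᵀ =
  [ 0.4800   0.2400   0.1600]
  [ 0.1800   0.7200   0.2000]
  [ 0.0600   0.2400   0.4400]
(I − A)⁻¹ = adj(I−A) / det(I−A) ≈
  [   1.4286     0.7143     0.4762]
  [   0.5357     2.1429     0.5952]
  [   0.1786     0.7143     1.3095]
x = (I − A)⁻¹ d = adj(I−A)·d / det(I−A), with det(I−A) = 0.3360:
  x_1 = (0.4800·1000 + 0.2400·1000 + 0.1600·225) / 0.3360 = 756.00 / 0.3360 = 2250.00
  x_2 = (0.1800·1000 + 0.7200·1000 + 0.2000·225) / 0.3360 = 945.00 / 0.3360 = 2812.50
  x_3 = (0.0600·1000 + 0.2400·1000 + 0.4400·225) / 0.3360 = 399.00 / 0.3360 = 1187.50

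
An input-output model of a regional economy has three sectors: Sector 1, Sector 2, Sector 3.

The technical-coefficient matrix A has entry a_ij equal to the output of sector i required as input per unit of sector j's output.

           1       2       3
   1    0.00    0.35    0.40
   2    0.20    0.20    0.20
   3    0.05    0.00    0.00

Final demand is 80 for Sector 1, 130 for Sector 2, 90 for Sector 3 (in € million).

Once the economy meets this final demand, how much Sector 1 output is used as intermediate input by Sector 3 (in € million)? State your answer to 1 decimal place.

z_13 = 40.1

I − A =
  [   1.00    -0.35    -0.40]
  [  -0.20     0.80    -0.20]
  [  -0.05     0.00     1.00]
Cofactors of I−A, C_ij = (−1)^(i+j)·(minor ij) (rows/columns in the sector order above):
  C_11 = (0.80)(1.00) − (-0.20)(0.00) = 0.8000
  C_12 = −[(-0.20)(1.00) − (-0.20)(-0.05)] = 0.2100
  C_13 = (-0.20)(0.00) − (0.80)(-0.05) = 0.0400
  C_21 = −[(-0.35)(1.00) − (-0.40)(0.00)] = 0.3500
  C_22 = (1.00)(1.00) − (-0.40)(-0.05) = 0.9800
  C_23 = −[(1.00)(0.00) − (-0.35)(-0.05)] = 0.0175
  C_31 = (-0.35)(-0.20) − (-0.40)(0.80) = 0.3900
  C_32 = −[(1.00)(-0.20) − (-0.40)(-0.20)] = 0.2800
  C_33 = (1.00)(0.80) − (-0.35)(-0.20) = 0.7300
det(I−A) = Σ_j (I−A)_1j·C_1j = (1.00)(0.8000) + (-0.35)(0.2100) + (-0.40)(0.0400) = 0.7105
adj(I−A) = Cᵀ =
  [ 0.8000   0.3500   0.3900]
  [ 0.2100   0.9800   0.2800]
  [ 0.0400   0.0175   0.7300]
(I − A)⁻¹ = adj(I−A) / det(I−A) ≈
  [   1.1260     0.4926     0.5489]
  [   0.2956     1.3793     0.3941]
  [   0.0563     0.0246     1.0274]
First solve x = (I − A)⁻¹ d = adj(I−A)·d / det(I−A); in particular x_3 = (0.0400·80 + 0.0175·130 + 0.7300·90) / 0.7105 = 71.175 / 0.7105 ≈ 100.176.
Intermediate flow from 1 to 3: z_13 = a_13 · x_3 = 0.40 × 71.175 / 0.7105 = 28.47 / 0.7105 ≈ 40.1.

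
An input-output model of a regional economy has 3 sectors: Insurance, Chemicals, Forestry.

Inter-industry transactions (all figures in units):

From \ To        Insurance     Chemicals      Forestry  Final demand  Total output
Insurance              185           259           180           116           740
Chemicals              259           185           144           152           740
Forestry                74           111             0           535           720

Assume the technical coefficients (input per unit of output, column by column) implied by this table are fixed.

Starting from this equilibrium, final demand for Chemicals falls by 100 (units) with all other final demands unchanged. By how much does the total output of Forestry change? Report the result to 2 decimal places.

Technical coefficients a_ij = z_ij / X_j:
  a_II = 185/740 = 0.25, a_CI = 259/740 = 0.35, a_FI = 74/740 = 0.10
  a_IC = 259/740 = 0.35, a_CC = 185/740 = 0.25, a_FC = 111/740 = 0.15
  a_IF = 180/720 = 0.25, a_CF = 144/720 = 0.20, a_FF = 0/720 = 0.00
I − A =
  [   0.75    -0.35    -0.25]
  [  -0.35     0.75    -0.20]
  [  -0.10    -0.15     1.00]
Cofactors of I−A, C_ij = (−1)^(i+j)·(minor ij) (rows/columns in the sector order above):
  C_11 = (0.75)(1.00) − (-0.20)(-0.15) = 0.7200
  C_12 = −[(-0.35)(1.00) − (-0.20)(-0.10)] = 0.3700
  C_13 = (-0.35)(-0.15) − (0.75)(-0.10) = 0.1275
  C_21 = −[(-0.35)(1.00) − (-0.25)(-0.15)] = 0.3875
  C_22 = (0.75)(1.00) − (-0.25)(-0.10) = 0.7250
  C_23 = −[(0.75)(-0.15) − (-0.35)(-0.10)] = 0.1475
  C_31 = (-0.35)(-0.20) − (-0.25)(0.75) = 0.2575
  C_32 = −[(0.75)(-0.20) − (-0.25)(-0.35)] = 0.2375
  C_33 = (0.75)(0.75) − (-0.35)(-0.35) = 0.4400
det(I−A) = Σ_j (I−A)_1j·C_1j = (0.75)(0.7200) + (-0.35)(0.3700) + (-0.25)(0.1275) = 0.378625
adj(I−A) = Cᵀ =
  [ 0.7200   0.3875   0.2575]
  [ 0.3700   0.7250   0.2375]
  [ 0.1275   0.1475   0.4400]
(I − A)⁻¹ = adj(I−A) / det(I−A) ≈
  [   1.9016     1.0234     0.6801]
  [   0.9772     1.9148     0.6273]
  [   0.3367     0.3896     1.1621]
Δx = (I − A)⁻¹ Δd with Δd having -100 in the Chemicals component and 0 elsewhere.
So Δx_F = L_FC · (-100), where L_FC = adj(I−A)_FC / det(I−A) = 0.1475 / 0.378625.
Δx_F = 0.1475 × (-100) / 0.378625 = -14.75 / 0.378625 ≈ -38.96.

Δx_F = -38.96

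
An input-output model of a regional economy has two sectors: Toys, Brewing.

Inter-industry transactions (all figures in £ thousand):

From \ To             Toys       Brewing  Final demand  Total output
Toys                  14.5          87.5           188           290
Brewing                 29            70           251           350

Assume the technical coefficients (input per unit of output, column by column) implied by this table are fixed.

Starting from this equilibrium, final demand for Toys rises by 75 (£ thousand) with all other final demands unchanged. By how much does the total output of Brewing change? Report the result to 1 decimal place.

Technical coefficients a_ij = z_ij / X_j:
  a_11 = 14.5/290 = 0.05, a_21 = 29/290 = 0.10
  a_12 = 87.5/350 = 0.25, a_22 = 70/350 = 0.20
I − A =
  [   0.95    -0.25]
  [  -0.10     0.80]
det(I−A) = (0.95)(0.80) − (-0.25)(-0.10) = 0.7350
adj(I−A) = [[0.80, 0.25], [0.10, 0.95]]
(I − A)⁻¹ = adj(I−A) / det(I−A) ≈
  [   1.0884     0.3401]
  [   0.1361     1.2925]
Δx = (I − A)⁻¹ Δd with Δd having +75 in the Toys component and 0 elsewhere.
So Δx_2 = L_21 · (+75), where L_21 = adj(I−A)_21 / det(I−A) = 0.10 / 0.7350.
Δx_2 = 0.10 × (+75) / 0.7350 = 7.50 / 0.7350 ≈ 10.2.

Δx_2 = 10.2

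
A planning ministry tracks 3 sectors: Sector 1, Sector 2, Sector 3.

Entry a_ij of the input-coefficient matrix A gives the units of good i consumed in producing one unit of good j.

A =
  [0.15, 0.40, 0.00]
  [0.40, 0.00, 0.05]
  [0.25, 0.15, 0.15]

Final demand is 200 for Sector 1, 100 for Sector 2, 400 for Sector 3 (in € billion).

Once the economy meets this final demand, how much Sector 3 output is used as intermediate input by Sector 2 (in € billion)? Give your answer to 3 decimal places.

z_32 = 41.665

I − A =
  [   0.85    -0.40     0.00]
  [  -0.40     1.00    -0.05]
  [  -0.25    -0.15     0.85]
Cofactors of I−A, C_ij = (−1)^(i+j)·(minor ij) (rows/columns in the sector order above):
  C_11 = (1.00)(0.85) − (-0.05)(-0.15) = 0.8425
  C_12 = −[(-0.40)(0.85) − (-0.05)(-0.25)] = 0.3525
  C_13 = (-0.40)(-0.15) − (1.00)(-0.25) = 0.3100
  C_21 = −[(-0.40)(0.85) − (0.00)(-0.15)] = 0.3400
  C_22 = (0.85)(0.85) − (0.00)(-0.25) = 0.7225
  C_23 = −[(0.85)(-0.15) − (-0.40)(-0.25)] = 0.2275
  C_31 = (-0.40)(-0.05) − (0.00)(1.00) = 0.0200
  C_32 = −[(0.85)(-0.05) − (0.00)(-0.40)] = 0.0425
  C_33 = (0.85)(1.00) − (-0.40)(-0.40) = 0.6900
det(I−A) = Σ_j (I−A)_1j·C_1j = (0.85)(0.8425) + (-0.40)(0.3525) + (0.00)(0.3100) = 0.575125
adj(I−A) = Cᵀ =
  [ 0.8425   0.3400   0.0200]
  [ 0.3525   0.7225   0.0425]
  [ 0.3100   0.2275   0.6900]
(I − A)⁻¹ = adj(I−A) / det(I−A) ≈
  [   1.4649     0.5912     0.0348]
  [   0.6129     1.2562     0.0739]
  [   0.5390     0.3956     1.1997]
First solve x = (I − A)⁻¹ d = adj(I−A)·d / det(I−A); in particular x_2 = (0.3525·200 + 0.7225·100 + 0.0425·400) / 0.575125 = 159.75 / 0.575125 ≈ 277.76570.
Intermediate flow from 3 to 2: z_32 = a_32 · x_2 = 0.15 × 159.75 / 0.575125 = 23.9625 / 0.575125 ≈ 41.665.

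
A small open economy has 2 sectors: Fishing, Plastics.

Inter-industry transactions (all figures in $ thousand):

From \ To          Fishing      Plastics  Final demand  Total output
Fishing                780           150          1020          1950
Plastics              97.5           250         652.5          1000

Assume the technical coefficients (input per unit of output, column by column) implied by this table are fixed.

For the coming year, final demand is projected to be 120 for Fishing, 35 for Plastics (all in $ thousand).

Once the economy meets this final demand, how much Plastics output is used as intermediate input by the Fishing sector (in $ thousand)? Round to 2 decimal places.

Technical coefficients a_ij = z_ij / X_j:
  a_FF = 780/1950 = 0.40, a_PF = 97.5/1950 = 0.05
  a_FP = 150/1000 = 0.15, a_PP = 250/1000 = 0.25
I − A =
  [   0.60    -0.15]
  [  -0.05     0.75]
det(I−A) = (0.60)(0.75) − (-0.15)(-0.05) = 0.4425
adj(I−A) = [[0.75, 0.15], [0.05, 0.60]]
(I − A)⁻¹ = adj(I−A) / det(I−A) ≈
  [   1.6949     0.3390]
  [   0.1130     1.3559]
First solve x = (I − A)⁻¹ d = adj(I−A)·d / det(I−A); in particular x_F = (0.75·120 + 0.15·35) / 0.4425 = 95.25 / 0.4425 ≈ 215.2542.
Intermediate flow from P to F: z_PF = a_PF · x_F = 0.05 × 95.25 / 0.4425 = 4.7625 / 0.4425 ≈ 10.76.

z_PF = 10.76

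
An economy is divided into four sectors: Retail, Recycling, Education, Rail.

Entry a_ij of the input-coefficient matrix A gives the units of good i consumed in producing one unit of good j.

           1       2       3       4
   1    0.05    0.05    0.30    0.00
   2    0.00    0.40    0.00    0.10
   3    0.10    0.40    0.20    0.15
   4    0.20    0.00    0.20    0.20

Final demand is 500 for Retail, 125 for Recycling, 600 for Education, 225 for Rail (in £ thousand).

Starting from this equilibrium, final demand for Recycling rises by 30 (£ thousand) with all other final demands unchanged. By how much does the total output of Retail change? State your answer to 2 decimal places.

Δx_1 = 11.97

I − A =
  [   0.95    -0.05    -0.30     0.00]
  [   0.00     0.60     0.00    -0.10]
  [  -0.10    -0.40     0.80    -0.15]
  [  -0.20     0.00    -0.20     0.80]
Compute the cofactors C_ij = (−1)^(i+j)·(3×3 minor ij) of I−A; the adjugate is their transpose:
adj(I−A) = Cᵀ =
  [ 0.3580   0.1265   0.1450   0.0430]
  [ 0.0180   0.5465   0.0250   0.0730]
  [ 0.0740   0.3095   0.4550   0.1240]
  [ 0.1080   0.1090   0.1500   0.4380]
det(I−A) = Σ_j (I−A)_1j·C_1j = (0.95)(0.3580) + (-0.05)(0.0180) + (-0.30)(0.0740) + (0.00)(0.1080) = 0.3170
(I − A)⁻¹ = adj(I−A) / det(I−A) ≈
  [   1.1293     0.3991     0.4574     0.1356]
  [   0.0568     1.7240     0.0789     0.2303]
  [   0.2334     0.9763     1.4353     0.3912]
  [   0.3407     0.3438     0.4732     1.3817]
Δx = (I − A)⁻¹ Δd with Δd having +30 in the Recycling component and 0 elsewhere.
So Δx_1 = L_12 · (+30), where L_12 = adj(I−A)_12 / det(I−A) = 0.1265 / 0.3170.
Δx_1 = 0.1265 × (+30) / 0.3170 = 3.795 / 0.3170 ≈ 11.97.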